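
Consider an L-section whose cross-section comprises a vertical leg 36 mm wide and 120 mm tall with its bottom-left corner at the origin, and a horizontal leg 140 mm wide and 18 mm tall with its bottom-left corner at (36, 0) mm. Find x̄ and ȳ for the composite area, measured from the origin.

Part | A | x̄ᵢ | ȳᵢ | A·x̄ᵢ | A·ȳᵢ
vertical leg | 4320.00 | 18.00 | 60.00 | 77760.00 | 259200.00
horizontal leg | 2520.00 | 106.00 | 9.00 | 267120.00 | 22680.00
Σ | 6840.00 |  |  | 344880.00 | 281880.00
x̄ = 344880.00 / 6840.00 = 50.42 mm
ȳ = 281880.00 / 6840.00 = 41.21 mm

x̄ = 50.42 mm, ȳ = 41.21 mm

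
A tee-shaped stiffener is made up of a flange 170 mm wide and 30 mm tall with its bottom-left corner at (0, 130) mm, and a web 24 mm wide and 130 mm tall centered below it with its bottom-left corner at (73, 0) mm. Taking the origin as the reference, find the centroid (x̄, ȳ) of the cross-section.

x̄ = 85.00 mm, ȳ = 114.64 mm

web: A = 24 × 130 = 3120.00, centroid at (85.00, 65.00).
flange: A = 170 × 30 = 5100.00, centroid at (85.00, 145.00).
ΣA = 8220.00 mm²
ΣAx̄ = (3120.00)(85.00) + (5100.00)(85.00) = 698700.00 mm³
ΣAȳ = (3120.00)(65.00) + (5100.00)(145.00) = 942300.00 mm³
x̄ = 698700.00 / 8220.00 = 85.00 mm
ȳ = 942300.00 / 8220.00 = 114.64 mm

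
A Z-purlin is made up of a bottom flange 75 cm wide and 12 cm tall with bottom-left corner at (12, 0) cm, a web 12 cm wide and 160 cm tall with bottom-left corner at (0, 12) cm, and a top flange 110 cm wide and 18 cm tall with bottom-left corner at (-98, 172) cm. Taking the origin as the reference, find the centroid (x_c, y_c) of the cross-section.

x_c = -6.06 cm, y_c = 112.59 cm

Part | A | x̄ᵢ | ȳᵢ | A·x̄ᵢ | A·ȳᵢ
bottom flange | 900.00 | 49.50 | 6.00 | 44550.00 | 5400.00
web | 1920.00 | 6.00 | 92.00 | 11520.00 | 176640.00
top flange | 1980.00 | -43.00 | 181.00 | -85140.00 | 358380.00
Σ | 4800.00 |  |  | -29070.00 | 540420.00
x_c = -29070.00 / 4800.00 = -6.06 cm
y_c = 540420.00 / 4800.00 = 112.59 cm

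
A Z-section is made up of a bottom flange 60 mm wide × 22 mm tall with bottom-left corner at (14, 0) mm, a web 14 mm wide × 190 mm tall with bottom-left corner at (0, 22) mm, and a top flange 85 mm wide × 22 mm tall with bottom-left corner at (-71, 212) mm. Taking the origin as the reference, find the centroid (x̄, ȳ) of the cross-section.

x̄ = 4.00 mm, ȳ = 126.97 mm

bottom flange: A = 60 × 22 = 1320.00, centroid at (44.00, 11.00).
web: A = 14 × 190 = 2660.00, centroid at (7.00, 117.00).
top flange: A = 85 × 22 = 1870.00, centroid at (-28.50, 223.00).
ΣA = 5850.00 mm², ΣAx̄ = 23405.00 mm³, ΣAȳ = 742750.00 mm³.
x̄ = 23405.00/5850.00 = 4.00 mm; ȳ = 742750.00/5850.00 = 126.97 mm.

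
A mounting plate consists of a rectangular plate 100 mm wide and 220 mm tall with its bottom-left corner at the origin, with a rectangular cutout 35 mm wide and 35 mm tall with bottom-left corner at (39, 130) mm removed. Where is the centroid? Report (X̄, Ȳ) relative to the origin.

X̄ = 49.62 mm, Ȳ = 107.79 mm

plate: A = 100 × 220 = 22000.00, centroid at (50.00, 110.00).
hole: A = −(35 × 35) = -1225.00, centroid at (56.50, 147.50).
ΣA = 20775.00 mm²
ΣAX̄ = (22000.00)(50.00) + (-1225.00)(56.50) = 1030787.50 mm³
ΣAȲ = (22000.00)(110.00) + (-1225.00)(147.50) = 2239312.50 mm³
X̄ = 1030787.50 / 20775.00 = 49.62 mm
Ȳ = 2239312.50 / 20775.00 = 107.79 mm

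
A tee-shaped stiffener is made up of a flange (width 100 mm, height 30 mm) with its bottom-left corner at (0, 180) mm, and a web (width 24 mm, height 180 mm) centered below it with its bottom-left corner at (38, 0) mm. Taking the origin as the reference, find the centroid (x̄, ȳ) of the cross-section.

web: A = 24 × 180 = 4320.00, centroid at (50.00, 90.00).
flange: A = 100 × 30 = 3000.00, centroid at (50.00, 195.00).
ΣA = 7320.00 mm²
ΣAx̄ = (4320.00)(50.00) + (3000.00)(50.00) = 366000.00 mm³
ΣAȳ = (4320.00)(90.00) + (3000.00)(195.00) = 973800.00 mm³
x̄ = 366000.00 / 7320.00 = 50.00 mm
ȳ = 973800.00 / 7320.00 = 133.03 mm

x̄ = 50.00 mm, ȳ = 133.03 mm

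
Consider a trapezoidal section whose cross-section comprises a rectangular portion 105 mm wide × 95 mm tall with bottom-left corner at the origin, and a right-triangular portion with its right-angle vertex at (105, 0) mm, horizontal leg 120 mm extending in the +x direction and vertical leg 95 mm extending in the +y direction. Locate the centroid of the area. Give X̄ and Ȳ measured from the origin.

X̄ = 86.14 mm, Ȳ = 41.74 mm

rectangular portion: A = 105 × 95 = 9975.00, centroid at (52.50, 47.50).
triangular portion: A = ½·120·95 = 5700.00, centroid at (145.00, 31.67).
ΣA = 15675.00 mm²
ΣAX̄ = (9975.00)(52.50) + (5700.00)(145.00) = 1350187.50 mm³
ΣAȲ = (9975.00)(47.50) + (5700.00)(31.67) = 654312.50 mm³
X̄ = 1350187.50 / 15675.00 = 86.14 mm
Ȳ = 654312.50 / 15675.00 = 41.74 mm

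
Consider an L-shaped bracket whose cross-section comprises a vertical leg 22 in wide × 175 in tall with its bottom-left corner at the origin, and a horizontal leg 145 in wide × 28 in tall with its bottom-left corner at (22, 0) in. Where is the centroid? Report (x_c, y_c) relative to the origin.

vertical leg: A = 22 × 175 = 3850.00, centroid at (11.00, 87.50).
horizontal leg: A = 145 × 28 = 4060.00, centroid at (94.50, 14.00).
ΣA = 7910.00 in²
ΣAx_c = (3850.00)(11.00) + (4060.00)(94.50) = 426020.00 in³
ΣAy_c = (3850.00)(87.50) + (4060.00)(14.00) = 393715.00 in³
x_c = 426020.00 / 7910.00 = 53.86 in
y_c = 393715.00 / 7910.00 = 49.77 in

x_c = 53.86 in, y_c = 49.77 in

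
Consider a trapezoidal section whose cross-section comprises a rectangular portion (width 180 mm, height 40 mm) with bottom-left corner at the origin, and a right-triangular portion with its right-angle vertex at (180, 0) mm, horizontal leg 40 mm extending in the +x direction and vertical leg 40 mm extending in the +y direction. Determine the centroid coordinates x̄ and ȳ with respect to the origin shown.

x̄ = 100.33 mm, ȳ = 19.33 mm

Part | A | x̄ᵢ | ȳᵢ | A·x̄ᵢ | A·ȳᵢ
rectangular portion | 7200.00 | 90.00 | 20.00 | 648000.00 | 144000.00
triangular portion | 800.00 | 193.33 | 13.33 | 154666.67 | 10666.67
Σ | 8000.00 |  |  | 802666.67 | 154666.67
x̄ = 802666.67 / 8000.00 = 100.33 mm
ȳ = 154666.67 / 8000.00 = 19.33 mm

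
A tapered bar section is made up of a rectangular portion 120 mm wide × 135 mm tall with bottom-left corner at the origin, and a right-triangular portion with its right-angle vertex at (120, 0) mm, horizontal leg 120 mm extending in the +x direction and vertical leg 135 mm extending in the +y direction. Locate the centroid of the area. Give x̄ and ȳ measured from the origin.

rectangular portion: A = 120 × 135 = 16200.00, centroid at (60.00, 67.50).
triangular portion: A = ½·120·135 = 8100.00, centroid at (160.00, 45.00).
ΣA = 24300.00 mm²
ΣAx̄ = (16200.00)(60.00) + (8100.00)(160.00) = 2268000.00 mm³
ΣAȳ = (16200.00)(67.50) + (8100.00)(45.00) = 1458000.00 mm³
x̄ = 2268000.00 / 24300.00 = 93.33 mm
ȳ = 1458000.00 / 24300.00 = 60.00 mm

x̄ = 93.33 mm, ȳ = 60.00 mm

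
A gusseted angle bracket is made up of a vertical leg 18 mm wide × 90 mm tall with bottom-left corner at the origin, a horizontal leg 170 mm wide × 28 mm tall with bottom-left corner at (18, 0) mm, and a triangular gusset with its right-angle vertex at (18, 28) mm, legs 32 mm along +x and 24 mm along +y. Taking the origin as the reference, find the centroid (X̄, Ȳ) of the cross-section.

vertical leg: A = 18 × 90 = 1620.00, centroid at (9.00, 45.00).
horizontal leg: A = 170 × 28 = 4760.00, centroid at (103.00, 14.00).
gusset: A = ½·32·24 = 384.00, centroid at (28.67, 36.00).
ΣA = 6764.00 mm², ΣAX̄ = 515868.00 mm³, ΣAȲ = 153364.00 mm³.
X̄ = 515868.00/6764.00 = 76.27 mm; Ȳ = 153364.00/6764.00 = 22.67 mm.

X̄ = 76.27 mm, Ȳ = 22.67 mm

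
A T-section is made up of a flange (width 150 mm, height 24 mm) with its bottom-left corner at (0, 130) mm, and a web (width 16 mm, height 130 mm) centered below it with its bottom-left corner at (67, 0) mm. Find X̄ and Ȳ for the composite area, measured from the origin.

web: A = 16 × 130 = 2080.00, centroid at (75.00, 65.00).
flange: A = 150 × 24 = 3600.00, centroid at (75.00, 142.00).
ΣA = 5680.00 mm², ΣAX̄ = 426000.00 mm³, ΣAȲ = 646400.00 mm³.
X̄ = 426000.00/5680.00 = 75.00 mm; Ȳ = 646400.00/5680.00 = 113.80 mm.

X̄ = 75.00 mm, Ȳ = 113.80 mm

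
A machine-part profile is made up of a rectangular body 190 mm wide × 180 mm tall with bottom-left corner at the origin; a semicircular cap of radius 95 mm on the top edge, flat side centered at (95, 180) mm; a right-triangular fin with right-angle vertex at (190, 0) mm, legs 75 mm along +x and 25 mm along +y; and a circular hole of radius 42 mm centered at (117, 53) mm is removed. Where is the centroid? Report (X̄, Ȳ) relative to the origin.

X̄ = 94.78 mm, Ȳ = 135.14 mm

rectangular body: A = 190 × 180 = 34200.00, centroid at (95.00, 90.00).
semicircular top: A = ½π·95² = 14176.44, centroid at (95.00, 220.32).
triangular fin: A = ½·75·25 = 937.50, centroid at (215.00, 8.33).
hole: A = −π·42² = -5541.77, centroid at (117.00, 53.00).
ΣA = 43772.17 mm²
ΣAX̄ = (34200.00)(95.00) + (14176.44)(95.00) + (937.50)(215.00) + (-5541.77)(117.00) = 4148936.98 mm³
ΣAȲ = (34200.00)(90.00) + (14176.44)(220.32) + (937.50)(8.33) + (-5541.77)(53.00) = 5915440.69 mm³
X̄ = 4148936.98 / 43772.17 = 94.78 mm
Ȳ = 5915440.69 / 43772.17 = 135.14 mm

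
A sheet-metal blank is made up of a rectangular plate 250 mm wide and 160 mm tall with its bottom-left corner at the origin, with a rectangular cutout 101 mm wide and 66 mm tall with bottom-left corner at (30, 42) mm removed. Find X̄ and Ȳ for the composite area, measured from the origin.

X̄ = 133.90 mm, Ȳ = 81.00 mm

Part | A | x̄ᵢ | ȳᵢ | A·x̄ᵢ | A·ȳᵢ
plate | 40000.00 | 125.00 | 80.00 | 5000000.00 | 3200000.00
hole | -6666.00 | 80.50 | 75.00 | -536613.00 | -499950.00
Σ | 33334.00 |  |  | 4463387.00 | 2700050.00
X̄ = 4463387.00 / 33334.00 = 133.90 mm
Ȳ = 2700050.00 / 33334.00 = 81.00 mm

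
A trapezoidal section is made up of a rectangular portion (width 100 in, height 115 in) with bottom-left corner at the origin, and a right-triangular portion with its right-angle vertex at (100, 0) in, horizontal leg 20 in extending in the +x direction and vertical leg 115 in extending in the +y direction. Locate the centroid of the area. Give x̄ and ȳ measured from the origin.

rectangular portion: A = 100 × 115 = 11500.00, centroid at (50.00, 57.50).
triangular portion: A = ½·20·115 = 1150.00, centroid at (106.67, 38.33).
ΣA = 12650.00 in², ΣAx̄ = 697666.67 in³, ΣAȳ = 705333.33 in³.
x̄ = 697666.67/12650.00 = 55.15 in; ȳ = 705333.33/12650.00 = 55.76 in.

x̄ = 55.15 in, ȳ = 55.76 in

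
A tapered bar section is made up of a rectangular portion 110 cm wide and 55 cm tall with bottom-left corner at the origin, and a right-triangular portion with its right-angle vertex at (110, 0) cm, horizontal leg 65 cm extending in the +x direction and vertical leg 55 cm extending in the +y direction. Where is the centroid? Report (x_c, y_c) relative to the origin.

rectangular portion: A = 110 × 55 = 6050.00, centroid at (55.00, 27.50).
triangular portion: A = ½·65·55 = 1787.50, centroid at (131.67, 18.33).
ΣA = 7837.50 cm²
ΣAx_c = (6050.00)(55.00) + (1787.50)(131.67) = 568104.17 cm³
ΣAy_c = (6050.00)(27.50) + (1787.50)(18.33) = 199145.83 cm³
x_c = 568104.17 / 7837.50 = 72.49 cm
y_c = 199145.83 / 7837.50 = 25.41 cm

x_c = 72.49 cm, y_c = 25.41 cm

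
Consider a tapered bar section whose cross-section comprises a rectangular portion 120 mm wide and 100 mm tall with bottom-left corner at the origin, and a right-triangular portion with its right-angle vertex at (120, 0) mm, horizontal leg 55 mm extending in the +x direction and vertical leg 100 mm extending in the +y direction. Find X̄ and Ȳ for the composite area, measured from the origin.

Part | A | x̄ᵢ | ȳᵢ | A·x̄ᵢ | A·ȳᵢ
rectangular portion | 12000.00 | 60.00 | 50.00 | 720000.00 | 600000.00
triangular portion | 2750.00 | 138.33 | 33.33 | 380416.67 | 91666.67
Σ | 14750.00 |  |  | 1100416.67 | 691666.67
X̄ = 1100416.67 / 14750.00 = 74.60 mm
Ȳ = 691666.67 / 14750.00 = 46.89 mm

X̄ = 74.60 mm, Ȳ = 46.89 mm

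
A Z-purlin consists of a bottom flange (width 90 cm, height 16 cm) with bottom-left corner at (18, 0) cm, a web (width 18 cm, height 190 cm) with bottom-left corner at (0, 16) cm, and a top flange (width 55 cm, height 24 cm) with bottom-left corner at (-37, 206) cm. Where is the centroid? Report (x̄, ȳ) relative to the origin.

Part | A | x̄ᵢ | ȳᵢ | A·x̄ᵢ | A·ȳᵢ
bottom flange | 1440.00 | 63.00 | 8.00 | 90720.00 | 11520.00
web | 3420.00 | 9.00 | 111.00 | 30780.00 | 379620.00
top flange | 1320.00 | -9.50 | 218.00 | -12540.00 | 287760.00
Σ | 6180.00 |  |  | 108960.00 | 678900.00
x̄ = 108960.00 / 6180.00 = 17.63 cm
ȳ = 678900.00 / 6180.00 = 109.85 cm

x̄ = 17.63 cm, ȳ = 109.85 cm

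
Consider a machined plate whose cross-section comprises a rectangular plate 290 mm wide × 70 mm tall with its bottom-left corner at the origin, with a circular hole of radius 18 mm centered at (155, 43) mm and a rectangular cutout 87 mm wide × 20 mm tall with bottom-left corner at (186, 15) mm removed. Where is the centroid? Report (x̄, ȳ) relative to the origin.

x̄ = 136.04 mm, ȳ = 35.53 mm

plate: A = 290 × 70 = 20300.00, centroid at (145.00, 35.00).
hole 1: A = −π·18² = -1017.88, centroid at (155.00, 43.00).
hole 2: A = −(87 × 20) = -1740.00, centroid at (229.50, 25.00).
ΣA = 17542.12 mm²
ΣAx̄ = (20300.00)(145.00) + (-1017.88)(155.00) + (-1740.00)(229.50) = 2386399.22 mm³
ΣAȳ = (20300.00)(35.00) + (-1017.88)(43.00) + (-1740.00)(25.00) = 623231.33 mm³
x̄ = 2386399.22 / 17542.12 = 136.04 mm
ȳ = 623231.33 / 17542.12 = 35.53 mm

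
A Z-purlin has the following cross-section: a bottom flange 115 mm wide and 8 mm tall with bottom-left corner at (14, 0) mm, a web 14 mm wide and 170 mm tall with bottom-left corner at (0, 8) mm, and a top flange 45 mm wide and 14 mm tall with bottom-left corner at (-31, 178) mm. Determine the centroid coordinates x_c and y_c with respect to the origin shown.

x_c = 19.61 mm, y_c = 86.91 mm

Part | A | x̄ᵢ | ȳᵢ | A·x̄ᵢ | A·ȳᵢ
bottom flange | 920.00 | 71.50 | 4.00 | 65780.00 | 3680.00
web | 2380.00 | 7.00 | 93.00 | 16660.00 | 221340.00
top flange | 630.00 | -8.50 | 185.00 | -5355.00 | 116550.00
Σ | 3930.00 |  |  | 77085.00 | 341570.00
x_c = 77085.00 / 3930.00 = 19.61 mm
y_c = 341570.00 / 3930.00 = 86.91 mm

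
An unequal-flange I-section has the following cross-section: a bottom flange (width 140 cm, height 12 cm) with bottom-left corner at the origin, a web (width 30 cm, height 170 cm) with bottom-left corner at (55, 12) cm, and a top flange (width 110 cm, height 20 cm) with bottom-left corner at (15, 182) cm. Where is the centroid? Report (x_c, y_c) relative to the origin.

x_c = 70.00 cm, y_c = 103.25 cm

bottom flange: A = 140 × 12 = 1680.00, centroid at (70.00, 6.00).
web: A = 30 × 170 = 5100.00, centroid at (70.00, 97.00).
top flange: A = 110 × 20 = 2200.00, centroid at (70.00, 192.00).
ΣA = 8980.00 cm², ΣAx_c = 628600.00 cm³, ΣAy_c = 927180.00 cm³.
x_c = 628600.00/8980.00 = 70.00 cm; y_c = 927180.00/8980.00 = 103.25 cm.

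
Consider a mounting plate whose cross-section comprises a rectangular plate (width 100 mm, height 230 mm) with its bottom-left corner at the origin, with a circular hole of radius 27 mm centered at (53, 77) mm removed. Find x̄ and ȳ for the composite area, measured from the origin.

x̄ = 49.67 mm, ȳ = 119.20 mm

Part | A | x̄ᵢ | ȳᵢ | A·x̄ᵢ | A·ȳᵢ
plate | 23000.00 | 50.00 | 115.00 | 1150000.00 | 2645000.00
hole | -2290.22 | 53.00 | 77.00 | -121381.72 | -176347.02
Σ | 20709.78 |  |  | 1028618.28 | 2468652.98
x̄ = 1028618.28 / 20709.78 = 49.67 mm
ȳ = 2468652.98 / 20709.78 = 119.20 mm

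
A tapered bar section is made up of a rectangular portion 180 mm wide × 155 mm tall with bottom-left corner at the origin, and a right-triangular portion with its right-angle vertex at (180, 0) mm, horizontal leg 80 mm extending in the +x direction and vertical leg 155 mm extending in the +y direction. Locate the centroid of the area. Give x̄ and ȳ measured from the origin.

x̄ = 111.21 mm, ȳ = 72.80 mm

rectangular portion: A = 180 × 155 = 27900.00, centroid at (90.00, 77.50).
triangular portion: A = ½·80·155 = 6200.00, centroid at (206.67, 51.67).
ΣA = 34100.00 mm², ΣAx̄ = 3792333.33 mm³, ΣAȳ = 2482583.33 mm³.
x̄ = 3792333.33/34100.00 = 111.21 mm; ȳ = 2482583.33/34100.00 = 72.80 mm.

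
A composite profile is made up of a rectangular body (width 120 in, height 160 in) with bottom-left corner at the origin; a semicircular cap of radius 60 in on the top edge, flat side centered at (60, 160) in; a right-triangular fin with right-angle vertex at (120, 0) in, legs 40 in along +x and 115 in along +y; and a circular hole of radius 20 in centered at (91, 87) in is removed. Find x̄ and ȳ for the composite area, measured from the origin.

x̄ = 65.01 in, ȳ = 98.99 in

Part | A | x̄ᵢ | ȳᵢ | A·x̄ᵢ | A·ȳᵢ
rectangular body | 19200.00 | 60.00 | 80.00 | 1152000.00 | 1536000.00
semicircular top | 5654.87 | 60.00 | 185.46 | 339292.01 | 1048778.68
triangular fin | 2300.00 | 133.33 | 38.33 | 306666.67 | 88166.67
hole | -1256.64 | 91.00 | 87.00 | -114353.97 | -109327.42
Σ | 25898.23 |  |  | 1683604.70 | 2563617.93
x̄ = 1683604.70 / 25898.23 = 65.01 in
ȳ = 2563617.93 / 25898.23 = 98.99 in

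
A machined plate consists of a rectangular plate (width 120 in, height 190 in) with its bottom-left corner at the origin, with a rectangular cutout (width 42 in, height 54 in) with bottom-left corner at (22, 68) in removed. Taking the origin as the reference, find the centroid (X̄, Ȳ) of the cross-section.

X̄ = 61.88 in, Ȳ = 95.00 in

plate: A = 120 × 190 = 22800.00, centroid at (60.00, 95.00).
hole: A = −(42 × 54) = -2268.00, centroid at (43.00, 95.00).
ΣA = 20532.00 in²
ΣAX̄ = (22800.00)(60.00) + (-2268.00)(43.00) = 1270476.00 in³
ΣAȲ = (22800.00)(95.00) + (-2268.00)(95.00) = 1950540.00 in³
X̄ = 1270476.00 / 20532.00 = 61.88 in
Ȳ = 1950540.00 / 20532.00 = 95.00 in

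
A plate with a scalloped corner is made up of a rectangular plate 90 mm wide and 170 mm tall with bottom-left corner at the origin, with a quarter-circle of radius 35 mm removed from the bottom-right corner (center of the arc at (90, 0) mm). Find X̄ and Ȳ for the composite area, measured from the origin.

plate: A = 90 × 170 = 15300.00, centroid at (45.00, 85.00).
removed quarter-circle: A = −¼π·35² = -962.11, centroid at (75.15, 14.85).
ΣA = 14337.89 mm², ΣAX̄ = 616201.52 mm³, ΣAȲ = 1286208.33 mm³.
X̄ = 616201.52/14337.89 = 42.98 mm; Ȳ = 1286208.33/14337.89 = 89.71 mm.

X̄ = 42.98 mm, Ȳ = 89.71 mm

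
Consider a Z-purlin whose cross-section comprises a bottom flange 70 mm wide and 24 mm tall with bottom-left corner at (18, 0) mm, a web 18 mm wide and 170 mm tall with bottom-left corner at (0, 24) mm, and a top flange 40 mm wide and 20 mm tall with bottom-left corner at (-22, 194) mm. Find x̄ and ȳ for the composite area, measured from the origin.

x̄ = 20.75 mm, ȳ = 93.30 mm

Part | A | x̄ᵢ | ȳᵢ | A·x̄ᵢ | A·ȳᵢ
bottom flange | 1680.00 | 53.00 | 12.00 | 89040.00 | 20160.00
web | 3060.00 | 9.00 | 109.00 | 27540.00 | 333540.00
top flange | 800.00 | -2.00 | 204.00 | -1600.00 | 163200.00
Σ | 5540.00 |  |  | 114980.00 | 516900.00
x̄ = 114980.00 / 5540.00 = 20.75 mm
ȳ = 516900.00 / 5540.00 = 93.30 mm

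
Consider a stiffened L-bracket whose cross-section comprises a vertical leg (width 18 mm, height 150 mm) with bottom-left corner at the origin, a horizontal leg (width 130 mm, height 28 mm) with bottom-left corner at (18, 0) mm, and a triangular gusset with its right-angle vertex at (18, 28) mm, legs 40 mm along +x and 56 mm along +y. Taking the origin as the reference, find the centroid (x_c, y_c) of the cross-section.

x_c = 48.46 mm, y_c = 40.98 mm

vertical leg: A = 18 × 150 = 2700.00, centroid at (9.00, 75.00).
horizontal leg: A = 130 × 28 = 3640.00, centroid at (83.00, 14.00).
gusset: A = ½·40·56 = 1120.00, centroid at (31.33, 46.67).
ΣA = 7460.00 mm²
ΣAx_c = (2700.00)(9.00) + (3640.00)(83.00) + (1120.00)(31.33) = 361513.33 mm³
ΣAy_c = (2700.00)(75.00) + (3640.00)(14.00) + (1120.00)(46.67) = 305726.67 mm³
x_c = 361513.33 / 7460.00 = 48.46 mm
y_c = 305726.67 / 7460.00 = 40.98 mm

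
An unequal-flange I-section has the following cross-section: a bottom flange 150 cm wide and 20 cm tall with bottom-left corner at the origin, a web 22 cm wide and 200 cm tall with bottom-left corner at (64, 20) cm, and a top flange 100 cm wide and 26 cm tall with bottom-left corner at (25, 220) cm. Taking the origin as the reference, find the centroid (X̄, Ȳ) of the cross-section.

X̄ = 75.00 cm, Ȳ = 116.38 cm

Part | A | x̄ᵢ | ȳᵢ | A·x̄ᵢ | A·ȳᵢ
bottom flange | 3000.00 | 75.00 | 10.00 | 225000.00 | 30000.00
web | 4400.00 | 75.00 | 120.00 | 330000.00 | 528000.00
top flange | 2600.00 | 75.00 | 233.00 | 195000.00 | 605800.00
Σ | 10000.00 |  |  | 750000.00 | 1163800.00
X̄ = 750000.00 / 10000.00 = 75.00 cm
Ȳ = 1163800.00 / 10000.00 = 116.38 cm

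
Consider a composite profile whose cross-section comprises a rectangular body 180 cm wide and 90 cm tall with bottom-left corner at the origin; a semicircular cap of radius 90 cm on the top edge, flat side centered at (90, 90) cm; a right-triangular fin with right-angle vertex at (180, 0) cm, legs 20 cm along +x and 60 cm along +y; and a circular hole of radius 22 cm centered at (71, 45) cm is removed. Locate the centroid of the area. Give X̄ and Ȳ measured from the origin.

Part | A | x̄ᵢ | ȳᵢ | A·x̄ᵢ | A·ȳᵢ
rectangular body | 16200.00 | 90.00 | 45.00 | 1458000.00 | 729000.00
semicircular top | 12723.45 | 90.00 | 128.20 | 1145110.52 | 1631110.52
triangular fin | 600.00 | 186.67 | 20.00 | 112000.00 | 12000.00
hole | -1520.53 | 71.00 | 45.00 | -107957.69 | -68423.89
Σ | 28002.92 |  |  | 2607152.83 | 2303686.63
X̄ = 2607152.83 / 28002.92 = 93.10 cm
Ȳ = 2303686.63 / 28002.92 = 82.27 cm

X̄ = 93.10 cm, Ȳ = 82.27 cm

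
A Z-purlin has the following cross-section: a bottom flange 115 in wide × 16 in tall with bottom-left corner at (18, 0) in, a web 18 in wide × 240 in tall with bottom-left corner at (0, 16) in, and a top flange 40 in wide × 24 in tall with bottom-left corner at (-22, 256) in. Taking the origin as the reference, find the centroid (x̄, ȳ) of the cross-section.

x̄ = 24.70 in, ȳ = 120.72 in

Part | A | x̄ᵢ | ȳᵢ | A·x̄ᵢ | A·ȳᵢ
bottom flange | 1840.00 | 75.50 | 8.00 | 138920.00 | 14720.00
web | 4320.00 | 9.00 | 136.00 | 38880.00 | 587520.00
top flange | 960.00 | -2.00 | 268.00 | -1920.00 | 257280.00
Σ | 7120.00 |  |  | 175880.00 | 859520.00
x̄ = 175880.00 / 7120.00 = 24.70 in
ȳ = 859520.00 / 7120.00 = 120.72 in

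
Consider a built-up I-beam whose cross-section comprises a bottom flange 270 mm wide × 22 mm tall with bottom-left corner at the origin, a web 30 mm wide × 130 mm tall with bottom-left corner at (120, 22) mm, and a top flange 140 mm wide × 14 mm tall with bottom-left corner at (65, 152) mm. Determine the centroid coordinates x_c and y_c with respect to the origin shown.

bottom flange: A = 270 × 22 = 5940.00, centroid at (135.00, 11.00).
web: A = 30 × 130 = 3900.00, centroid at (135.00, 87.00).
top flange: A = 140 × 14 = 1960.00, centroid at (135.00, 159.00).
ΣA = 11800.00 mm², ΣAx_c = 1593000.00 mm³, ΣAy_c = 716280.00 mm³.
x_c = 1593000.00/11800.00 = 135.00 mm; y_c = 716280.00/11800.00 = 60.70 mm.

x_c = 135.00 mm, y_c = 60.70 mm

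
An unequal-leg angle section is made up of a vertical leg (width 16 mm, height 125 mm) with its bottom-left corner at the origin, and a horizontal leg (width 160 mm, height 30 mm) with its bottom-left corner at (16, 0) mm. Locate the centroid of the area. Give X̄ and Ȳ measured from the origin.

X̄ = 70.12 mm, Ȳ = 28.97 mm

vertical leg: A = 16 × 125 = 2000.00, centroid at (8.00, 62.50).
horizontal leg: A = 160 × 30 = 4800.00, centroid at (96.00, 15.00).
ΣA = 6800.00 mm²
ΣAX̄ = (2000.00)(8.00) + (4800.00)(96.00) = 476800.00 mm³
ΣAȲ = (2000.00)(62.50) + (4800.00)(15.00) = 197000.00 mm³
X̄ = 476800.00 / 6800.00 = 70.12 mm
Ȳ = 197000.00 / 6800.00 = 28.97 mm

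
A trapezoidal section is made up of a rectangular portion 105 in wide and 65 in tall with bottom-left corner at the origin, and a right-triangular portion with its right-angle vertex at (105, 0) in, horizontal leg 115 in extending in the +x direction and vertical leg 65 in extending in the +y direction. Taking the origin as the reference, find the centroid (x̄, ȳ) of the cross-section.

rectangular portion: A = 105 × 65 = 6825.00, centroid at (52.50, 32.50).
triangular portion: A = ½·115·65 = 3737.50, centroid at (143.33, 21.67).
ΣA = 10562.50 in², ΣAx̄ = 894020.83 in³, ΣAȳ = 302791.67 in³.
x̄ = 894020.83/10562.50 = 84.64 in; ȳ = 302791.67/10562.50 = 28.67 in.

x̄ = 84.64 in, ȳ = 28.67 in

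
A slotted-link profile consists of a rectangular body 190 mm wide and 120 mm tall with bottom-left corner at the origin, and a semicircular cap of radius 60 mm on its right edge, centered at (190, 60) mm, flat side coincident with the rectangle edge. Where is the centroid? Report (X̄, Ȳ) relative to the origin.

X̄ = 118.94 mm, Ȳ = 60.00 mm

rectangular body: A = 190 × 120 = 22800.00, centroid at (95.00, 60.00).
semicircular end: A = ½π·60² = 5654.87, centroid at (215.46, 60.00).
ΣA = 28454.87 mm², ΣAX̄ = 3384424.69 mm³, ΣAȲ = 1707292.01 mm³.
X̄ = 3384424.69/28454.87 = 118.94 mm; Ȳ = 1707292.01/28454.87 = 60.00 mm.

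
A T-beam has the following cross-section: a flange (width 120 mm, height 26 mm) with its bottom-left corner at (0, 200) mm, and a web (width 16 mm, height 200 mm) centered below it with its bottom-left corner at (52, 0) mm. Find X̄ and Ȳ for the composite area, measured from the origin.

X̄ = 60.00 mm, Ȳ = 155.78 mm

web: A = 16 × 200 = 3200.00, centroid at (60.00, 100.00).
flange: A = 120 × 26 = 3120.00, centroid at (60.00, 213.00).
ΣA = 6320.00 mm², ΣAX̄ = 379200.00 mm³, ΣAȲ = 984560.00 mm³.
X̄ = 379200.00/6320.00 = 60.00 mm; Ȳ = 984560.00/6320.00 = 155.78 mm.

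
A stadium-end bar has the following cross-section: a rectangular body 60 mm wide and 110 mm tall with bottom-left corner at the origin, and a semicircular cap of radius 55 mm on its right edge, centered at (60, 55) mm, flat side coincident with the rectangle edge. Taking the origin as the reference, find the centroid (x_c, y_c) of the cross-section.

rectangular body: A = 60 × 110 = 6600.00, centroid at (30.00, 55.00).
semicircular end: A = ½π·55² = 4751.66, centroid at (83.34, 55.00).
ΣA = 11351.66 mm², ΣAx_c = 594016.20 mm³, ΣAy_c = 624341.24 mm³.
x_c = 594016.20/11351.66 = 52.33 mm; y_c = 624341.24/11351.66 = 55.00 mm.

x_c = 52.33 mm, y_c = 55.00 mm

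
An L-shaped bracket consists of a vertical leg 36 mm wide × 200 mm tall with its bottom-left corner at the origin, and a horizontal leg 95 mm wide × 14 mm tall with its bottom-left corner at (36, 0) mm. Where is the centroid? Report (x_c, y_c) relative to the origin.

Part | A | x̄ᵢ | ȳᵢ | A·x̄ᵢ | A·ȳᵢ
vertical leg | 7200.00 | 18.00 | 100.00 | 129600.00 | 720000.00
horizontal leg | 1330.00 | 83.50 | 7.00 | 111055.00 | 9310.00
Σ | 8530.00 |  |  | 240655.00 | 729310.00
x_c = 240655.00 / 8530.00 = 28.21 mm
y_c = 729310.00 / 8530.00 = 85.50 mm

x_c = 28.21 mm, y_c = 85.50 mm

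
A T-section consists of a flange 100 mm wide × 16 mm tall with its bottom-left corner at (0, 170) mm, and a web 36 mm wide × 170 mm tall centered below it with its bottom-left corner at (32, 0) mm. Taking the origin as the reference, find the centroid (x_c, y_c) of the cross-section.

x_c = 50.00 mm, y_c = 104.27 mm

Part | A | x̄ᵢ | ȳᵢ | A·x̄ᵢ | A·ȳᵢ
web | 6120.00 | 50.00 | 85.00 | 306000.00 | 520200.00
flange | 1600.00 | 50.00 | 178.00 | 80000.00 | 284800.00
Σ | 7720.00 |  |  | 386000.00 | 805000.00
x_c = 386000.00 / 7720.00 = 50.00 mm
y_c = 805000.00 / 7720.00 = 104.27 mm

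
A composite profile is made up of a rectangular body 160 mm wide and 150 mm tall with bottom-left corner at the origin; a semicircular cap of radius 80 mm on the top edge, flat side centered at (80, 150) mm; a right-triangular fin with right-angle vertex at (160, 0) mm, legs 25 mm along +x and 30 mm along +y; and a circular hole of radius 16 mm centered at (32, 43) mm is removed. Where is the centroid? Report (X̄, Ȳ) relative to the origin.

X̄ = 82.13 mm, Ȳ = 107.62 mm

Part | A | x̄ᵢ | ȳᵢ | A·x̄ᵢ | A·ȳᵢ
rectangular body | 24000.00 | 80.00 | 75.00 | 1920000.00 | 1800000.00
semicircular top | 10053.10 | 80.00 | 183.95 | 804247.72 | 1849297.81
triangular fin | 375.00 | 168.33 | 10.00 | 63125.00 | 3750.00
hole | -804.25 | 32.00 | 43.00 | -25735.93 | -34582.65
Σ | 33623.85 |  |  | 2761636.79 | 3618465.16
X̄ = 2761636.79 / 33623.85 = 82.13 mm
Ȳ = 3618465.16 / 33623.85 = 107.62 mm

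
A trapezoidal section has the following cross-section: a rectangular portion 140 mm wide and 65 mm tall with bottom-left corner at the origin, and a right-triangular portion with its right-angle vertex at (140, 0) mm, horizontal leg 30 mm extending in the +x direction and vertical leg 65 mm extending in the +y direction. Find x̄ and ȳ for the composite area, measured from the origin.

x̄ = 77.74 mm, ȳ = 31.45 mm

Part | A | x̄ᵢ | ȳᵢ | A·x̄ᵢ | A·ȳᵢ
rectangular portion | 9100.00 | 70.00 | 32.50 | 637000.00 | 295750.00
triangular portion | 975.00 | 150.00 | 21.67 | 146250.00 | 21125.00
Σ | 10075.00 |  |  | 783250.00 | 316875.00
x̄ = 783250.00 / 10075.00 = 77.74 mm
ȳ = 316875.00 / 10075.00 = 31.45 mm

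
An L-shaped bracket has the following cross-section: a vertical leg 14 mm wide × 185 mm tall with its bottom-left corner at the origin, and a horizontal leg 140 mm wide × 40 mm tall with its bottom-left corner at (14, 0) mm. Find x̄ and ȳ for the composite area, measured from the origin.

x̄ = 59.65 mm, ȳ = 42.93 mm

vertical leg: A = 14 × 185 = 2590.00, centroid at (7.00, 92.50).
horizontal leg: A = 140 × 40 = 5600.00, centroid at (84.00, 20.00).
ΣA = 8190.00 mm²
ΣAx̄ = (2590.00)(7.00) + (5600.00)(84.00) = 488530.00 mm³
ΣAȳ = (2590.00)(92.50) + (5600.00)(20.00) = 351575.00 mm³
x̄ = 488530.00 / 8190.00 = 59.65 mm
ȳ = 351575.00 / 8190.00 = 42.93 mm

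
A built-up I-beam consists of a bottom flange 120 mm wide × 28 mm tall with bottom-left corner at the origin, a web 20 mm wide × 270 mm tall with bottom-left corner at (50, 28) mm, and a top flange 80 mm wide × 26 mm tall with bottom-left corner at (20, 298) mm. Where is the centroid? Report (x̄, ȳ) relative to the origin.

x̄ = 60.00 mm, ȳ = 145.21 mm

Part | A | x̄ᵢ | ȳᵢ | A·x̄ᵢ | A·ȳᵢ
bottom flange | 3360.00 | 60.00 | 14.00 | 201600.00 | 47040.00
web | 5400.00 | 60.00 | 163.00 | 324000.00 | 880200.00
top flange | 2080.00 | 60.00 | 311.00 | 124800.00 | 646880.00
Σ | 10840.00 |  |  | 650400.00 | 1574120.00
x̄ = 650400.00 / 10840.00 = 60.00 mm
ȳ = 1574120.00 / 10840.00 = 145.21 mm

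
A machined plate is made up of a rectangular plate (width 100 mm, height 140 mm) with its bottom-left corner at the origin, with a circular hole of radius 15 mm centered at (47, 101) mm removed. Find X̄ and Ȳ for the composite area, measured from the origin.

plate: A = 100 × 140 = 14000.00, centroid at (50.00, 70.00).
hole: A = −π·15² = -706.86, centroid at (47.00, 101.00).
ΣA = 13293.14 mm²
ΣAX̄ = (14000.00)(50.00) + (-706.86)(47.00) = 666777.66 mm³
ΣAȲ = (14000.00)(70.00) + (-706.86)(101.00) = 908607.31 mm³
X̄ = 666777.66 / 13293.14 = 50.16 mm
Ȳ = 908607.31 / 13293.14 = 68.35 mm

X̄ = 50.16 mm, Ȳ = 68.35 mm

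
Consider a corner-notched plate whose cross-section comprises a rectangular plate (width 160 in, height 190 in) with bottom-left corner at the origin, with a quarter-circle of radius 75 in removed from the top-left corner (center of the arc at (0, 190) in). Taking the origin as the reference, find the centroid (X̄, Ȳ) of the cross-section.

X̄ = 88.19 in, Ȳ = 84.26 in

plate: A = 160 × 190 = 30400.00, centroid at (80.00, 95.00).
removed quarter-circle: A = −¼π·75² = -4417.86, centroid at (31.83, 158.17).
ΣA = 25982.14 in²
ΣAX̄ = (30400.00)(80.00) + (-4417.86)(31.83) = 2291375.00 in³
ΣAȲ = (30400.00)(95.00) + (-4417.86)(158.17) = 2189230.71 in³
X̄ = 2291375.00 / 25982.14 = 88.19 in
Ȳ = 2189230.71 / 25982.14 = 84.26 in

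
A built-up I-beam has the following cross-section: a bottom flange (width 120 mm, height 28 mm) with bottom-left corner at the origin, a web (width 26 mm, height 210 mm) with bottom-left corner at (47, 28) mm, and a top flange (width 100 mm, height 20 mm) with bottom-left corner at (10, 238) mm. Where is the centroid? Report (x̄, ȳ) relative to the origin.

x̄ = 60.00 mm, ȳ = 117.30 mm

bottom flange: A = 120 × 28 = 3360.00, centroid at (60.00, 14.00).
web: A = 26 × 210 = 5460.00, centroid at (60.00, 133.00).
top flange: A = 100 × 20 = 2000.00, centroid at (60.00, 248.00).
ΣA = 10820.00 mm²
ΣAx̄ = (3360.00)(60.00) + (5460.00)(60.00) + (2000.00)(60.00) = 649200.00 mm³
ΣAȳ = (3360.00)(14.00) + (5460.00)(133.00) + (2000.00)(248.00) = 1269220.00 mm³
x̄ = 649200.00 / 10820.00 = 60.00 mm
ȳ = 1269220.00 / 10820.00 = 117.30 mm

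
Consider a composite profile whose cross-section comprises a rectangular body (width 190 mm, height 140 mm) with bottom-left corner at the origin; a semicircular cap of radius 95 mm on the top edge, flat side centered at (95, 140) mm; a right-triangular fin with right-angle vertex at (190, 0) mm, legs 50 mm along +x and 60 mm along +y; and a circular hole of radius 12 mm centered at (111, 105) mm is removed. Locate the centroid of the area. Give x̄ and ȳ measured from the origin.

rectangular body: A = 190 × 140 = 26600.00, centroid at (95.00, 70.00).
semicircular top: A = ½π·95² = 14176.44, centroid at (95.00, 180.32).
triangular fin: A = ½·50·60 = 1500.00, centroid at (206.67, 20.00).
hole: A = −π·12² = -452.39, centroid at (111.00, 105.00).
ΣA = 41824.05 mm²
ΣAx̄ = (26600.00)(95.00) + (14176.44)(95.00) + (1500.00)(206.67) + (-452.39)(111.00) = 4133546.28 mm³
ΣAȳ = (26600.00)(70.00) + (14176.44)(180.32) + (1500.00)(20.00) + (-452.39)(105.00) = 4400783.61 mm³
x̄ = 4133546.28 / 41824.05 = 98.83 mm
ȳ = 4400783.61 / 41824.05 = 105.22 mm

x̄ = 98.83 mm, ȳ = 105.22 mm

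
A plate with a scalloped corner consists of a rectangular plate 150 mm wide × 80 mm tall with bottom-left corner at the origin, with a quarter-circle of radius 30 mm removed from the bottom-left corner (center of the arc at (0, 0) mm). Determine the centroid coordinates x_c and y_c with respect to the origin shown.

x_c = 78.90 mm, y_c = 41.71 mm

plate: A = 150 × 80 = 12000.00, centroid at (75.00, 40.00).
removed quarter-circle: A = −¼π·30² = -706.86, centroid at (12.73, 12.73).
ΣA = 11293.14 mm², ΣAx_c = 891000.00 mm³, ΣAy_c = 471000.00 mm³.
x_c = 891000.00/11293.14 = 78.90 mm; y_c = 471000.00/11293.14 = 41.71 mm.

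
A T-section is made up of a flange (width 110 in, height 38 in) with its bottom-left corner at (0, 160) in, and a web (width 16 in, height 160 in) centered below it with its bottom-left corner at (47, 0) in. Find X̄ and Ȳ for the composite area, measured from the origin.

web: A = 16 × 160 = 2560.00, centroid at (55.00, 80.00).
flange: A = 110 × 38 = 4180.00, centroid at (55.00, 179.00).
ΣA = 6740.00 in², ΣAX̄ = 370700.00 in³, ΣAȲ = 953020.00 in³.
X̄ = 370700.00/6740.00 = 55.00 in; Ȳ = 953020.00/6740.00 = 141.40 in.

X̄ = 55.00 in, Ȳ = 141.40 in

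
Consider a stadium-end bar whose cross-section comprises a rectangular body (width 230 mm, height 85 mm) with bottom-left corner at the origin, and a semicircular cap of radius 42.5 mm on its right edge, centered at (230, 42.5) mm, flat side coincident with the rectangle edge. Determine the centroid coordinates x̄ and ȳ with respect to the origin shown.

rectangular body: A = 230 × 85 = 19550.00, centroid at (115.00, 42.50).
semicircular end: A = ½π·42.5² = 2837.25, centroid at (248.04, 42.50).
ΣA = 22387.25 mm²
ΣAx̄ = (19550.00)(115.00) + (2837.25)(248.04) = 2951994.78 mm³
ΣAȳ = (19550.00)(42.50) + (2837.25)(42.50) = 951458.16 mm³
x̄ = 2951994.78 / 22387.25 = 131.86 mm
ȳ = 951458.16 / 22387.25 = 42.50 mm

x̄ = 131.86 mm, ȳ = 42.50 mm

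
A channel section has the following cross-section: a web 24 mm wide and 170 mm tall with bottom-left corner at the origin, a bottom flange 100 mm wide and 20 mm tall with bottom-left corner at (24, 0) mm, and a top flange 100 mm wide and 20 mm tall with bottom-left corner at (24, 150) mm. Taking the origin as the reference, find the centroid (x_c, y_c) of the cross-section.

web: A = 24 × 170 = 4080.00, centroid at (12.00, 85.00).
bottom flange: A = 100 × 20 = 2000.00, centroid at (74.00, 10.00).
top flange: A = 100 × 20 = 2000.00, centroid at (74.00, 160.00).
ΣA = 8080.00 mm²
ΣAx_c = (4080.00)(12.00) + (2000.00)(74.00) + (2000.00)(74.00) = 344960.00 mm³
ΣAy_c = (4080.00)(85.00) + (2000.00)(10.00) + (2000.00)(160.00) = 686800.00 mm³
x_c = 344960.00 / 8080.00 = 42.69 mm
y_c = 686800.00 / 8080.00 = 85.00 mm

x_c = 42.69 mm, y_c = 85.00 mm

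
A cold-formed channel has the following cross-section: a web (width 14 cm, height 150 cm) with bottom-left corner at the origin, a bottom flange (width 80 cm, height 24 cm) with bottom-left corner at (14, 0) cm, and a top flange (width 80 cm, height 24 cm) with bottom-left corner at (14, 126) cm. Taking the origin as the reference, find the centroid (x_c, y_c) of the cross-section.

web: A = 14 × 150 = 2100.00, centroid at (7.00, 75.00).
bottom flange: A = 80 × 24 = 1920.00, centroid at (54.00, 12.00).
top flange: A = 80 × 24 = 1920.00, centroid at (54.00, 138.00).
ΣA = 5940.00 cm², ΣAx_c = 222060.00 cm³, ΣAy_c = 445500.00 cm³.
x_c = 222060.00/5940.00 = 37.38 cm; y_c = 445500.00/5940.00 = 75.00 cm.

x_c = 37.38 cm, y_c = 75.00 cm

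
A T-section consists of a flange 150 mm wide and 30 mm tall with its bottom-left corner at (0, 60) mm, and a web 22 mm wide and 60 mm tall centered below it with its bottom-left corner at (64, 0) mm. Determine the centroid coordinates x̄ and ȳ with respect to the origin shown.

x̄ = 75.00 mm, ȳ = 64.79 mm

Part | A | x̄ᵢ | ȳᵢ | A·x̄ᵢ | A·ȳᵢ
web | 1320.00 | 75.00 | 30.00 | 99000.00 | 39600.00
flange | 4500.00 | 75.00 | 75.00 | 337500.00 | 337500.00
Σ | 5820.00 |  |  | 436500.00 | 377100.00
x̄ = 436500.00 / 5820.00 = 75.00 mm
ȳ = 377100.00 / 5820.00 = 64.79 mm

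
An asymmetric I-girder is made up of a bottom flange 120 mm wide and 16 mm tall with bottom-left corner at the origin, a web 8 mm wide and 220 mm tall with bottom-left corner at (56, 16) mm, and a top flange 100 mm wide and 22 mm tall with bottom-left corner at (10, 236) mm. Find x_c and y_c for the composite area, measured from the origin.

x_c = 60.00 mm, y_c = 132.74 mm

bottom flange: A = 120 × 16 = 1920.00, centroid at (60.00, 8.00).
web: A = 8 × 220 = 1760.00, centroid at (60.00, 126.00).
top flange: A = 100 × 22 = 2200.00, centroid at (60.00, 247.00).
ΣA = 5880.00 mm²
ΣAx_c = (1920.00)(60.00) + (1760.00)(60.00) + (2200.00)(60.00) = 352800.00 mm³
ΣAy_c = (1920.00)(8.00) + (1760.00)(126.00) + (2200.00)(247.00) = 780520.00 mm³
x_c = 352800.00 / 5880.00 = 60.00 mm
y_c = 780520.00 / 5880.00 = 132.74 mm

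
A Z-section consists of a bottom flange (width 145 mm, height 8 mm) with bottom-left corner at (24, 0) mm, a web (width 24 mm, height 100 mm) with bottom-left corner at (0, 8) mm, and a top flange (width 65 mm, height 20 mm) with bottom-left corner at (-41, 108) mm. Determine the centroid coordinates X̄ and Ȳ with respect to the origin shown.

X̄ = 26.69 mm, Ȳ = 61.16 mm

Part | A | x̄ᵢ | ȳᵢ | A·x̄ᵢ | A·ȳᵢ
bottom flange | 1160.00 | 96.50 | 4.00 | 111940.00 | 4640.00
web | 2400.00 | 12.00 | 58.00 | 28800.00 | 139200.00
top flange | 1300.00 | -8.50 | 118.00 | -11050.00 | 153400.00
Σ | 4860.00 |  |  | 129690.00 | 297240.00
X̄ = 129690.00 / 4860.00 = 26.69 mm
Ȳ = 297240.00 / 4860.00 = 61.16 mm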